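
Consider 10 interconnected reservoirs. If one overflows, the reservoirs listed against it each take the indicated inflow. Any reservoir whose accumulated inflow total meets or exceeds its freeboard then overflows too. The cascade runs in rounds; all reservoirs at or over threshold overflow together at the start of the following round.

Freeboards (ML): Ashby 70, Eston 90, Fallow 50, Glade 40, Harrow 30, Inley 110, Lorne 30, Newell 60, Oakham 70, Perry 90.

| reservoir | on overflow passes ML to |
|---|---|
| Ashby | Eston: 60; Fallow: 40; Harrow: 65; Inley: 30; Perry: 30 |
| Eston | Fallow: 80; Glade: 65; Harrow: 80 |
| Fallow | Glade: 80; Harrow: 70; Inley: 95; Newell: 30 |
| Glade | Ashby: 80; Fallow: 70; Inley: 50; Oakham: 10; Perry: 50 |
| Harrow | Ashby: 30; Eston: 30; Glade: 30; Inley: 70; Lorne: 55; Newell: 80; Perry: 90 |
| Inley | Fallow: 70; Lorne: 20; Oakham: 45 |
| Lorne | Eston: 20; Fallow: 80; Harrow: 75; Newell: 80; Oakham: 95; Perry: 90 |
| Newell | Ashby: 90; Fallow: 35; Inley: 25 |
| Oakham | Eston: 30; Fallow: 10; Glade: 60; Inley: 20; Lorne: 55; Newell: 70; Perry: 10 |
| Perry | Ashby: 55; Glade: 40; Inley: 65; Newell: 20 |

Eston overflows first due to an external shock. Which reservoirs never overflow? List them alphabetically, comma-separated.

Round 1 — Eston overflows (initial).
  Fallow: +80 → 80 ≥ 50
  Glade: +65 → 65 ≥ 40
  Harrow: +80 → 80 ≥ 30
Round 2 — Fallow, Glade, Harrow overflow.
  Ashby: +80+30 → 110 ≥ 70
  Inley: +95+50+70 → 215 ≥ 110
  Lorne: +55 → 55 ≥ 30
  Newell: +30+80 → 110 ≥ 60
  Oakham: +10 → 10 < 70
  Perry: +50+90 → 140 ≥ 90
Round 3 — Ashby, Inley, Lorne, Newell, Perry overflow.
  Oakham: +45+95 → 150 ≥ 70
Round 4 — Oakham overflows.
No further overflows.

none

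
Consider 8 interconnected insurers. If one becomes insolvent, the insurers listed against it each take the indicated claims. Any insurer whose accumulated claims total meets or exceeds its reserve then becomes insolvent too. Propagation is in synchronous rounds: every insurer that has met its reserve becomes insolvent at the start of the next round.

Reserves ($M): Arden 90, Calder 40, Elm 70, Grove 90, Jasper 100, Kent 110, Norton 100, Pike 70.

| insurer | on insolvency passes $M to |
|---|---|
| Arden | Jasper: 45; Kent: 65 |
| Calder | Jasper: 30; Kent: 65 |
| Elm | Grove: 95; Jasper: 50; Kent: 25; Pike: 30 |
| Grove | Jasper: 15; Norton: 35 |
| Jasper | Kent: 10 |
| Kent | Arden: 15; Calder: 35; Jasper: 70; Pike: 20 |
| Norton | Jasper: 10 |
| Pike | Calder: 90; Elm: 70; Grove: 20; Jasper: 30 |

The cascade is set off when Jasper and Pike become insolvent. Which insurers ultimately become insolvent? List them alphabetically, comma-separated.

Calder, Elm, Grove, Jasper, Pike

Round 1 — Jasper, Pike become insolvent (initial).
  Calder: +90 → 90 ≥ 40
  Elm: +70 → 70 ≥ 70
  Grove: +20 → 20 < 90
  Kent: +10 → 10 < 110
Round 2 — Calder, Elm become insolvent.
  Grove: +95 → 115 ≥ 90
  Kent: +65+25 → 100 < 110
Round 3 — Grove becomes insolvent.
  Norton: +35 → 35 < 100
No further insolvencies.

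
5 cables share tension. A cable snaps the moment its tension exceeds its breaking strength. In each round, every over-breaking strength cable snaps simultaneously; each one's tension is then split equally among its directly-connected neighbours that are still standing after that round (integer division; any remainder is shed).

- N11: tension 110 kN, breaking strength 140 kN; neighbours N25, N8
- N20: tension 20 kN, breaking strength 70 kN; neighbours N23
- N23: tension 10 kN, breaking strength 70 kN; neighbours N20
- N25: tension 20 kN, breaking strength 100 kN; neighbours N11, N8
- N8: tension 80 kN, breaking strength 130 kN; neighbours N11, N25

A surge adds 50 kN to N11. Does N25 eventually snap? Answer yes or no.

yes

Round 1 — N11 at 160 > 140. N11 snaps.
  N11 sheds 160 kN to N25, N8: 80 each.
    N25: 20+80 = 100 ≤ 100
    N8: 80+80 = 160 > 130
Round 2 — N8 snaps.
  N8 sheds 160 kN to N25: 160 each.
    N25: 100+160 = 260 > 100
Round 3 — N25 snaps.
  N25 sheds 260 kN: no online neighbours, lost.
No further breaks.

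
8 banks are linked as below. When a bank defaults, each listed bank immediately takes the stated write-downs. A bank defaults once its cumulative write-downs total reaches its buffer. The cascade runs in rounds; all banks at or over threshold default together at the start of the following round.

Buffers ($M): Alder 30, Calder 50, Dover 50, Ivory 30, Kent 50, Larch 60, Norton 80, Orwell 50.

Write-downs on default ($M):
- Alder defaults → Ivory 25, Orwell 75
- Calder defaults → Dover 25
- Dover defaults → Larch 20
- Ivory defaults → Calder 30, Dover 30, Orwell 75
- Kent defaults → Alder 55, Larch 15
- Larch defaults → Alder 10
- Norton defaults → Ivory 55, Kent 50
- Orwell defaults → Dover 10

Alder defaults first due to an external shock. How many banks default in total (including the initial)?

Round 1 — Alder defaults (initial).
  Ivory: +25 → 25 < 30
  Orwell: +75 → 75 ≥ 50
Round 2 — Orwell defaults.
  Dover: +10 → 10 < 50
No further defaults.

2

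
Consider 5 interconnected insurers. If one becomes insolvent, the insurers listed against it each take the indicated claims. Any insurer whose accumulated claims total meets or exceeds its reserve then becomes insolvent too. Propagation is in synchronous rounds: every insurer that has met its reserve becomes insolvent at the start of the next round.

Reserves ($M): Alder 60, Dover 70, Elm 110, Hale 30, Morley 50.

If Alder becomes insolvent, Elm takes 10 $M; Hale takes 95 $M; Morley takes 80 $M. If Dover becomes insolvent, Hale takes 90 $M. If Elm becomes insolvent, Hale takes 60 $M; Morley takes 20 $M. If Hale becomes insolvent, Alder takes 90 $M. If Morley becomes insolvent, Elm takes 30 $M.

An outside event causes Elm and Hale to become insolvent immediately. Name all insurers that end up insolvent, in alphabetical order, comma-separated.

Round 1 — Elm, Hale become insolvent (initial).
  Alder: +90 → 90 ≥ 60
  Morley: +20 → 20 < 50
Round 2 — Alder becomes insolvent.
  Morley: +80 → 100 ≥ 50
Round 3 — Morley becomes insolvent.
No further insolvencies.

Alder, Elm, Hale, Morley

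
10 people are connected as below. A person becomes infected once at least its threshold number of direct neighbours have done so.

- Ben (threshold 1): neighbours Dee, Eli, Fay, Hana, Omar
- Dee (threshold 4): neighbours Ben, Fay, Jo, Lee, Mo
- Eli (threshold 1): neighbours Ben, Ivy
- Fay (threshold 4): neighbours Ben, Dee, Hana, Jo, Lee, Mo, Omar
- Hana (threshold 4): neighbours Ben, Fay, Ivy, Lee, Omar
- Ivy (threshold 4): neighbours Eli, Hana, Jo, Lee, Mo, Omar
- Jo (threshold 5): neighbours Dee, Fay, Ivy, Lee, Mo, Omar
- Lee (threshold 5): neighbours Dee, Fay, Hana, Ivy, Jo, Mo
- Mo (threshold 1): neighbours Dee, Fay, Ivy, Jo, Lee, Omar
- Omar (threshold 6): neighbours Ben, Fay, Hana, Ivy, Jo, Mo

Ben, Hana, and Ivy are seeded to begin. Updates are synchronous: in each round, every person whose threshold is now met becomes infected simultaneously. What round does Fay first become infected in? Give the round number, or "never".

Round 1 — Ben, Hana, Ivy become infected (initial).
Round 2 — checking thresholds:
  Dee: 1 of 5 neighbours < 4, not yet.
  Eli: 2 of 2 neighbours ≥ 1, becomes infected.
  Fay: 2 of 7 neighbours < 4, not yet.
  Jo: 1 of 6 neighbours < 5, not yet.
  Lee: 2 of 6 neighbours < 5, not yet.
  Mo: 1 of 6 neighbours ≥ 1, becomes infected.
  Omar: 3 of 6 neighbours < 6, not yet.
Round 3 — no new infections; cascade stops.

never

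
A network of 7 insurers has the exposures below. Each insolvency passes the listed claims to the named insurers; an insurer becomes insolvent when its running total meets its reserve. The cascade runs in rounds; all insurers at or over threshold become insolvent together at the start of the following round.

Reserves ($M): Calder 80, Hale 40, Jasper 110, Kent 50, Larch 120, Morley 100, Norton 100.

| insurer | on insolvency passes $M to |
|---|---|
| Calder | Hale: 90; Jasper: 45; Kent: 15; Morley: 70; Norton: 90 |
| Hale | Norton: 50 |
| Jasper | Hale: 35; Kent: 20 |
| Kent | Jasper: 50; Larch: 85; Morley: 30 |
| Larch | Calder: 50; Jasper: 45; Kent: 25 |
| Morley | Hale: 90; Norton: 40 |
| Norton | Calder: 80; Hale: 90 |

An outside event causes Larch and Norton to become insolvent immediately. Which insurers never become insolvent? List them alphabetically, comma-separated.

Jasper, Kent, Morley

Round 1 — Larch, Norton become insolvent (initial).
  Calder: +50+80 → 130 ≥ 80
  Hale: +90 → 90 ≥ 40
  Jasper: +45 → 45 < 110
  Kent: +25 → 25 < 50
Round 2 — Calder, Hale become insolvent.
  Jasper: +45 → 90 < 110
  Kent: +15 → 40 < 50
  Morley: +70 → 70 < 100
No further insolvencies.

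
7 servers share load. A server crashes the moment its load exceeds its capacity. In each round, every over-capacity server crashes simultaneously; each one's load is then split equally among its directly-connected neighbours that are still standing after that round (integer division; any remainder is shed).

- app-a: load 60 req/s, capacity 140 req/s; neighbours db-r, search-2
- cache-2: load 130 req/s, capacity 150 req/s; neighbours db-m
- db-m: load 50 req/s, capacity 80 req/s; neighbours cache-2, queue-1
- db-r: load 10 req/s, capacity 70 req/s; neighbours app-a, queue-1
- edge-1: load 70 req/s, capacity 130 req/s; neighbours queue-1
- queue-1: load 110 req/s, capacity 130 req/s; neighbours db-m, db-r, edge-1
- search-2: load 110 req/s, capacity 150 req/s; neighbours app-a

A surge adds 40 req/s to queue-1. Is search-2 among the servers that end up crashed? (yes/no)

no

Round 1 — queue-1 at 150 > 130. queue-1 crashes.
  queue-1 sheds 150 req/s to db-m, db-r, edge-1: 50 each.
    db-m: 50+50 = 100 > 80
    db-r: 10+50 = 60 ≤ 70
    edge-1: 70+50 = 120 ≤ 130
Round 2 — db-m crashes.
  db-m sheds 100 req/s to cache-2: 100 each.
    cache-2: 130+100 = 230 > 150
Round 3 — cache-2 crashes.
  cache-2 sheds 230 req/s: no online neighbours, lost.
No further crashes.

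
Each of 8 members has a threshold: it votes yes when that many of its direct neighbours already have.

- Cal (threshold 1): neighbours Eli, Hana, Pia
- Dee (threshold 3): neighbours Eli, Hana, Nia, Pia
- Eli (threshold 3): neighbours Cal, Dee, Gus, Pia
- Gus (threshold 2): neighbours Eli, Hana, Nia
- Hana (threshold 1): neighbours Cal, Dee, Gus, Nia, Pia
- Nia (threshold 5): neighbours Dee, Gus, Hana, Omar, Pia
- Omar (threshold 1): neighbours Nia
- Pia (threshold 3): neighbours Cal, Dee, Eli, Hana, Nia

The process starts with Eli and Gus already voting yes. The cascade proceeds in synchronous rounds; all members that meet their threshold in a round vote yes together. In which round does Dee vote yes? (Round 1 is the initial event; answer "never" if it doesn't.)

4

Round 1 — Eli, Gus vote yes (initial).
Round 2 — checking thresholds:
  Cal: 1 of 3 neighbours ≥ 1, votes yes.
  Dee: 1 of 4 neighbours < 3, not yet.
  Hana: 1 of 5 neighbours ≥ 1, votes yes.
  Nia: 1 of 5 neighbours < 5, not yet.
  Pia: 1 of 5 neighbours < 3, not yet.
Round 3 — checking thresholds:
  Dee: 2 of 4 neighbours < 3, not yet.
  Nia: 2 of 5 neighbours < 5, not yet.
  Pia: 3 of 5 neighbours ≥ 3, votes yes.
Round 4 — checking thresholds:
  Dee: 3 of 4 neighbours ≥ 3, votes yes.
  Nia: 3 of 5 neighbours < 5, not yet.
Round 5 — no new yes votes; cascade stops.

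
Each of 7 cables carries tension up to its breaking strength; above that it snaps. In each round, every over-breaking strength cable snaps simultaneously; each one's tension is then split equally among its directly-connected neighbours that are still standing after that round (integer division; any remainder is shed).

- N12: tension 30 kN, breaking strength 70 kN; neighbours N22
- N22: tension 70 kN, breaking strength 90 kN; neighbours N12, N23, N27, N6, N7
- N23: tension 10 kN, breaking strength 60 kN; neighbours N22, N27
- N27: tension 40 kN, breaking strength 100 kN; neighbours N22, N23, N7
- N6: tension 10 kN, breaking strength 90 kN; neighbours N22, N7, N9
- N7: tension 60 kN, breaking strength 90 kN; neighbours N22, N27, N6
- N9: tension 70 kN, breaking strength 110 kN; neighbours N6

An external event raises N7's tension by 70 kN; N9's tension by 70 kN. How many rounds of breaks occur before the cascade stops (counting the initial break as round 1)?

4

Round 1 — N7 at 130 > 90; N9 at 140 > 110. N7, N9 snap.
  N7 sheds 130 kN to N22, N27, N6: 43 each (1 lost).
    N22: 70+43 = 113 > 90
    N27: 40+43 = 83 ≤ 100
    N6: 10+43 = 53 ≤ 90
  N9 sheds 140 kN to N6: 140 each.
    N6: 53+140 = 193 > 90
Round 2 — N22, N6 snap.
  N22 sheds 113 kN to N12, N23, N27: 37 each (2 lost).
    N12: 30+37 = 67 ≤ 70
    N23: 10+37 = 47 ≤ 60
    N27: 83+37 = 120 > 100
  N6 sheds 193 kN: no online neighbours, lost.
Round 3 — N27 snaps.
  N27 sheds 120 kN to N23: 120 each.
    N23: 47+120 = 167 > 60
Round 4 — N23 snaps.
  N23 sheds 167 kN: no online neighbours, lost.
No further breaks.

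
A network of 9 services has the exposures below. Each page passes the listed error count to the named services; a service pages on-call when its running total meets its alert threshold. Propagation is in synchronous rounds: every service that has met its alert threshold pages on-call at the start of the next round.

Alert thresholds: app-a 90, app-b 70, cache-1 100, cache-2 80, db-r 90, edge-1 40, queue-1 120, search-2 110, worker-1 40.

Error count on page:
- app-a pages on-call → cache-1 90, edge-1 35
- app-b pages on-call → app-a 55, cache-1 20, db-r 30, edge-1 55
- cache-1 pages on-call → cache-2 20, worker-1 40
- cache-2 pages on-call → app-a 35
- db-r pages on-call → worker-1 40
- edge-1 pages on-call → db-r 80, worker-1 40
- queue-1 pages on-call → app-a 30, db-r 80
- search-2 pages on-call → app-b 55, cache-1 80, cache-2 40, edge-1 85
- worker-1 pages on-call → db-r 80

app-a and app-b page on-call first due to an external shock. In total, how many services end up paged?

Round 1 — app-a, app-b page on-call (initial).
  cache-1: +90+20 → 110 ≥ 100
  db-r: +30 → 30 < 90
  edge-1: +35+55 → 90 ≥ 40
Round 2 — cache-1, edge-1 page on-call.
  cache-2: +20 → 20 < 80
  db-r: +80 → 110 ≥ 90
  worker-1: +40+40 → 80 ≥ 40
Round 3 — db-r, worker-1 page on-call.
No further pages.

6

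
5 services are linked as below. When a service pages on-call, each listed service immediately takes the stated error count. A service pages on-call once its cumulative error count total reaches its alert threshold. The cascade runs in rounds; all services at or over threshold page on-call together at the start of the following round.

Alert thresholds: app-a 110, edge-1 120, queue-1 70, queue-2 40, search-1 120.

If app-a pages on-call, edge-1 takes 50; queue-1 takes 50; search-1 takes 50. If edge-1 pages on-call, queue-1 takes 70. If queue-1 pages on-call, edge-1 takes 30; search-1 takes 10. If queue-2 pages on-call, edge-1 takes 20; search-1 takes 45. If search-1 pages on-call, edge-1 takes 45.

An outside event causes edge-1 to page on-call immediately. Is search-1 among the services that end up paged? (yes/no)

no

Round 1 — edge-1 pages on-call (initial).
  queue-1: +70 → 70 ≥ 70
Round 2 — queue-1 pages on-call.
  search-1: +10 → 10 < 120
No further pages.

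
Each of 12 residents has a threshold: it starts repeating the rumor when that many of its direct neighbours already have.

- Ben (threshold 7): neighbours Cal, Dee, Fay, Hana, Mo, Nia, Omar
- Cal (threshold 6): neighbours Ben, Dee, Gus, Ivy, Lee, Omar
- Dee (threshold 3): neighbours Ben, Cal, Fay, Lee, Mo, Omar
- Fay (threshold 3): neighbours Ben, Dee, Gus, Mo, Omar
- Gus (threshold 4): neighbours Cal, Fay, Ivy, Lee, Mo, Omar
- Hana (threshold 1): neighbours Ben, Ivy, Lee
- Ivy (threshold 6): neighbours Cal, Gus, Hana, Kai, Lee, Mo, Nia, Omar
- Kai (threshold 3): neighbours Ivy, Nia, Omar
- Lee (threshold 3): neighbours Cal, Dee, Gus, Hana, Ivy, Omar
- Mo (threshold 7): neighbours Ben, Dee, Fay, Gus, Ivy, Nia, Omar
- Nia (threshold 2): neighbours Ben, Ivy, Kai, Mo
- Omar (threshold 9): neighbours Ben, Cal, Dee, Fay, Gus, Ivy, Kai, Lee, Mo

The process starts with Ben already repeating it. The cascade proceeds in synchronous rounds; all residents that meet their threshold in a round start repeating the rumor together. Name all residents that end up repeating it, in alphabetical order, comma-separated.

Round 1 — Ben starts repeating the rumor (initial).
Round 2 — checking thresholds:
  Cal: 1 of 6 neighbours < 6, not yet.
  Dee: 1 of 6 neighbours < 3, not yet.
  Fay: 1 of 5 neighbours < 3, not yet.
  Hana: 1 of 3 neighbours ≥ 1, starts repeating the rumor.
  Mo: 1 of 7 neighbours < 7, not yet.
  Nia: 1 of 4 neighbours < 2, not yet.
  Omar: 1 of 9 neighbours < 9, not yet.
Round 3 — no new spreads; cascade stops.

Ben, Hana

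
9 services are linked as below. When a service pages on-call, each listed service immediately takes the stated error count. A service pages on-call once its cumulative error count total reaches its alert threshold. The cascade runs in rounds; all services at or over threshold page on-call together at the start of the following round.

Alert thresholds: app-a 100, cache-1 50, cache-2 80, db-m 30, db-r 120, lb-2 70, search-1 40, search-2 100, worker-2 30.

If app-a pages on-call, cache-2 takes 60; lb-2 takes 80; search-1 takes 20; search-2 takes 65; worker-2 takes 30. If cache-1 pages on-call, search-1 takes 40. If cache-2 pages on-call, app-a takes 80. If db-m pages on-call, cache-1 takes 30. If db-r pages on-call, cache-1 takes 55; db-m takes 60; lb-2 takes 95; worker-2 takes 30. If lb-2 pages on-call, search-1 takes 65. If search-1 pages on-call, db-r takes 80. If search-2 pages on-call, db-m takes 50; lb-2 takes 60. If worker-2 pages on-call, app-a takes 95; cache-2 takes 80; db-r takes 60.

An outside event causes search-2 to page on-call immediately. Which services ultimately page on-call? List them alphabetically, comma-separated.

db-m, search-2

Round 1 — search-2 pages on-call (initial).
  db-m: +50 → 50 ≥ 30
  lb-2: +60 → 60 < 70
Round 2 — db-m pages on-call.
  cache-1: +30 → 30 < 50
No further pages.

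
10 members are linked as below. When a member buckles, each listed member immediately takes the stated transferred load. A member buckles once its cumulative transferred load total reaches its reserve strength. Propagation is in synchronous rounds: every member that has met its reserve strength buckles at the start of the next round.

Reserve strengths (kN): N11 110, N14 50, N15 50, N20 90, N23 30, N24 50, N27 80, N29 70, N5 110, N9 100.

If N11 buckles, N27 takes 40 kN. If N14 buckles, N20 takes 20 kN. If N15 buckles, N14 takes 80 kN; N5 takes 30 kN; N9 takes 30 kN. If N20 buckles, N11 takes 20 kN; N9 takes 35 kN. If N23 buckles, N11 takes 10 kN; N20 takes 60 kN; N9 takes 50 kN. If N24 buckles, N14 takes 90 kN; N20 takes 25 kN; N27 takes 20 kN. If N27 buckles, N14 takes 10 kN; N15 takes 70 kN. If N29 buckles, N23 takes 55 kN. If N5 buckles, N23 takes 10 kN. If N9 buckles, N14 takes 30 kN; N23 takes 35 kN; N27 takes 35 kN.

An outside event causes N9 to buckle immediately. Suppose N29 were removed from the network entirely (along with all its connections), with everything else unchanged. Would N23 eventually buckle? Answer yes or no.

yes

With N29 removed:
Round 1 — N9 buckles (initial).
  N14: +30 → 30 < 50
  N23: +35 → 35 ≥ 30
  N27: +35 → 35 < 80
Round 2 — N23 buckles.
  N11: +10 → 10 < 110
  N20: +60 → 60 < 90
No further bucklings.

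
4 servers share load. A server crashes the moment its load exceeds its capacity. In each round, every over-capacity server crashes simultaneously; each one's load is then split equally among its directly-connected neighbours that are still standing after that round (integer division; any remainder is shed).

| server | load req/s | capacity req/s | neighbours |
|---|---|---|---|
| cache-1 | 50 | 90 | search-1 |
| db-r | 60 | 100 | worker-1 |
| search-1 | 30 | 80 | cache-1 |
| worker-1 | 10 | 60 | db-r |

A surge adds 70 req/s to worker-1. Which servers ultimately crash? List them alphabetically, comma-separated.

Round 1 — worker-1 at 80 > 60. worker-1 crashes.
  worker-1 sheds 80 req/s to db-r: 80 each.
    db-r: 60+80 = 140 > 100
Round 2 — db-r crashes.
  db-r sheds 140 req/s: no online neighbours, lost.
No further crashes.

db-r, worker-1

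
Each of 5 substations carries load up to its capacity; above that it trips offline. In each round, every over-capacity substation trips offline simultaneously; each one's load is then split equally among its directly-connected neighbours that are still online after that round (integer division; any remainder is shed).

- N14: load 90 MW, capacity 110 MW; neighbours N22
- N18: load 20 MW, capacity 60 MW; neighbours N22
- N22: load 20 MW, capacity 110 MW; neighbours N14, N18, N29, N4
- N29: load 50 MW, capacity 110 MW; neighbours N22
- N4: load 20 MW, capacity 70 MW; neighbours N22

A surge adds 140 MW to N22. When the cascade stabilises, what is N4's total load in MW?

Round 1 — N22 at 160 > 110. N22 trips offline.
  N22 sheds 160 MW to N14, N18, N29, N4: 40 each.
    N14: 90+40 = 130 > 110
    N18: 20+40 = 60 ≤ 60
    N29: 50+40 = 90 ≤ 110
    N4: 20+40 = 60 ≤ 70
Round 2 — N14 trips offline.
  N14 sheds 130 MW: no online neighbours, lost.
No further trips.

60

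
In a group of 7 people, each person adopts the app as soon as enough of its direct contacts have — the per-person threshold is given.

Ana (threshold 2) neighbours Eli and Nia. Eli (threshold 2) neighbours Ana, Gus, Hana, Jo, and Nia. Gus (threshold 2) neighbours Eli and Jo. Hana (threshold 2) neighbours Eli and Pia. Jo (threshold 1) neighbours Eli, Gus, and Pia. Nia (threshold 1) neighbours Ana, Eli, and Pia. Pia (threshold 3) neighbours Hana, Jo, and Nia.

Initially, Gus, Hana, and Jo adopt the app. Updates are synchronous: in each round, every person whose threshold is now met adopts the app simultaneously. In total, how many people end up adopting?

Round 1 — Gus, Hana, Jo adopt the app (initial).
Round 2 — checking thresholds:
  Eli: 3 of 5 neighbours ≥ 2, adopts the app.
  Pia: 2 of 3 neighbours < 3, not yet.
Round 3 — checking thresholds:
  Ana: 1 of 2 neighbours < 2, not yet.
  Nia: 1 of 3 neighbours ≥ 1, adopts the app.
  Pia: 2 of 3 neighbours < 3, not yet.
Round 4 — checking thresholds:
  Ana: 2 of 2 neighbours ≥ 2, adopts the app.
  Pia: 3 of 3 neighbours ≥ 3, adopts the app.
Round 5 — no new adoptions; cascade stops.

7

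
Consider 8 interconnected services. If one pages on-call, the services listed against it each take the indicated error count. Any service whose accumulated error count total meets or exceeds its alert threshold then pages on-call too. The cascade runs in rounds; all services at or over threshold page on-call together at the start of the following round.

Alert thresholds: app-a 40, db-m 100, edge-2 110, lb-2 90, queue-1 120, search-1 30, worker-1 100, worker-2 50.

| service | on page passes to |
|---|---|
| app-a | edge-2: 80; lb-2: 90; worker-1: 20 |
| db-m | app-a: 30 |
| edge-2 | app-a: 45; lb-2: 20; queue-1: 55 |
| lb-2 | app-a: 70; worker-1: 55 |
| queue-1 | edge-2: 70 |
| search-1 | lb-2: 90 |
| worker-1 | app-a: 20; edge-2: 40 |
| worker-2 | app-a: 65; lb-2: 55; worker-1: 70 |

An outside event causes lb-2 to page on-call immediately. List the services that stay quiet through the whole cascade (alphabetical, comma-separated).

db-m, edge-2, queue-1, search-1, worker-1, worker-2

Round 1 — lb-2 pages on-call (initial).
  app-a: +70 → 70 ≥ 40
  worker-1: +55 → 55 < 100
Round 2 — app-a pages on-call.
  edge-2: +80 → 80 < 110
  worker-1: +20 → 75 < 100
No further pages.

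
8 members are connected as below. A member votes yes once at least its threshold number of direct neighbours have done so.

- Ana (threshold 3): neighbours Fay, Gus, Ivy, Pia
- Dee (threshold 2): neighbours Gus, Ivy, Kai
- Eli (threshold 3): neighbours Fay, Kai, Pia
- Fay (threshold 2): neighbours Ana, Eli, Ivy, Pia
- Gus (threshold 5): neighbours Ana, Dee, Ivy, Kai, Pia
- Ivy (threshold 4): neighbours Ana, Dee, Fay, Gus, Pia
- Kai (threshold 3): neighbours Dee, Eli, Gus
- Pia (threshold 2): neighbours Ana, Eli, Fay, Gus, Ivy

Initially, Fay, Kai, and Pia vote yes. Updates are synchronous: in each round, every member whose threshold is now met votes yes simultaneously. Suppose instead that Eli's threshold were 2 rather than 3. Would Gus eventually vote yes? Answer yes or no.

With Eli's threshold at 2:
Round 1 — Fay, Kai, Pia vote yes (initial).
Round 2 — checking thresholds:
  Ana: 2 of 4 neighbours < 3, not yet.
  Dee: 1 of 3 neighbours < 2, not yet.
  Eli: 3 of 3 neighbours ≥ 2, votes yes.
  Gus: 2 of 5 neighbours < 5, not yet.
  Ivy: 2 of 5 neighbours < 4, not yet.
Round 3 — no new yes votes; cascade stops.

no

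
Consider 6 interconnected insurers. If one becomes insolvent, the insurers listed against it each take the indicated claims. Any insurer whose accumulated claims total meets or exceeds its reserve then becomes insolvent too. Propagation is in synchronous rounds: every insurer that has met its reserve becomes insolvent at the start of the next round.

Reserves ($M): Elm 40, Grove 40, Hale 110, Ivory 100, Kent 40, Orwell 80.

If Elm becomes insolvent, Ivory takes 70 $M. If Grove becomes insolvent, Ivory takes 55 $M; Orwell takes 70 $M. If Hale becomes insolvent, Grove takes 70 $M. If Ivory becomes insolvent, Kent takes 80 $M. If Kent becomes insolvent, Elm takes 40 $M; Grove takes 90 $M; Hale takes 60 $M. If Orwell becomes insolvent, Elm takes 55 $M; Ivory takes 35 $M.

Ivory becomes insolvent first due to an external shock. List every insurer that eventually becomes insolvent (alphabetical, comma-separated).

Elm, Grove, Ivory, Kent

Round 1 — Ivory becomes insolvent (initial).
  Kent: +80 → 80 ≥ 40
Round 2 — Kent becomes insolvent.
  Elm: +40 → 40 ≥ 40
  Grove: +90 → 90 ≥ 40
  Hale: +60 → 60 < 110
Round 3 — Elm, Grove become insolvent.
  Orwell: +70 → 70 < 80
No further insolvencies.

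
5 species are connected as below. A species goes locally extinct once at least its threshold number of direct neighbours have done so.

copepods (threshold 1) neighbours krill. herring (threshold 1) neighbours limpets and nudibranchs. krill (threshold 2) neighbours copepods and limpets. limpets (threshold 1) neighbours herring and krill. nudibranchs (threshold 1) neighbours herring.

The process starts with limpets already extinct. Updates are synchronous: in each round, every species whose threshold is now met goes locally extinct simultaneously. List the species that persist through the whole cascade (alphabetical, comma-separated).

copepods, krill

Round 1 — limpets goes locally extinct (initial).
Round 2 — checking thresholds:
  herring: 1 of 2 neighbours ≥ 1, goes locally extinct.
  krill: 1 of 2 neighbours < 2, holds.
Round 3 — checking thresholds:
  krill: 1 of 2 neighbours < 2, holds.
  nudibranchs: 1 of 1 neighbours ≥ 1, goes locally extinct.
Round 4 — no new extinctions; cascade stops.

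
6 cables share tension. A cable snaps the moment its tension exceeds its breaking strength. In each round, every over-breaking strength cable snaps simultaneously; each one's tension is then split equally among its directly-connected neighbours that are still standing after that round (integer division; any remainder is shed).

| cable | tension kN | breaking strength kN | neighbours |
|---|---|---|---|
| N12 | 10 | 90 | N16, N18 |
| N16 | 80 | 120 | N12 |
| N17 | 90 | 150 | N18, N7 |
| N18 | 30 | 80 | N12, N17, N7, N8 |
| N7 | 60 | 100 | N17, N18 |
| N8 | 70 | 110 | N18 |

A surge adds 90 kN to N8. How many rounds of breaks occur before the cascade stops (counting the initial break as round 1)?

3

Round 1 — N8 at 160 > 110. N8 snaps.
  N8 sheds 160 kN to N18: 160 each.
    N18: 30+160 = 190 > 80
Round 2 — N18 snaps.
  N18 sheds 190 kN to N12, N17, N7: 63 each (1 lost).
    N12: 10+63 = 73 ≤ 90
    N17: 90+63 = 153 > 150
    N7: 60+63 = 123 > 100
Round 3 — N17, N7 snap.
  N17 sheds 153 kN: no online neighbours, lost.
  N7 sheds 123 kN: no online neighbours, lost.
No further breaks.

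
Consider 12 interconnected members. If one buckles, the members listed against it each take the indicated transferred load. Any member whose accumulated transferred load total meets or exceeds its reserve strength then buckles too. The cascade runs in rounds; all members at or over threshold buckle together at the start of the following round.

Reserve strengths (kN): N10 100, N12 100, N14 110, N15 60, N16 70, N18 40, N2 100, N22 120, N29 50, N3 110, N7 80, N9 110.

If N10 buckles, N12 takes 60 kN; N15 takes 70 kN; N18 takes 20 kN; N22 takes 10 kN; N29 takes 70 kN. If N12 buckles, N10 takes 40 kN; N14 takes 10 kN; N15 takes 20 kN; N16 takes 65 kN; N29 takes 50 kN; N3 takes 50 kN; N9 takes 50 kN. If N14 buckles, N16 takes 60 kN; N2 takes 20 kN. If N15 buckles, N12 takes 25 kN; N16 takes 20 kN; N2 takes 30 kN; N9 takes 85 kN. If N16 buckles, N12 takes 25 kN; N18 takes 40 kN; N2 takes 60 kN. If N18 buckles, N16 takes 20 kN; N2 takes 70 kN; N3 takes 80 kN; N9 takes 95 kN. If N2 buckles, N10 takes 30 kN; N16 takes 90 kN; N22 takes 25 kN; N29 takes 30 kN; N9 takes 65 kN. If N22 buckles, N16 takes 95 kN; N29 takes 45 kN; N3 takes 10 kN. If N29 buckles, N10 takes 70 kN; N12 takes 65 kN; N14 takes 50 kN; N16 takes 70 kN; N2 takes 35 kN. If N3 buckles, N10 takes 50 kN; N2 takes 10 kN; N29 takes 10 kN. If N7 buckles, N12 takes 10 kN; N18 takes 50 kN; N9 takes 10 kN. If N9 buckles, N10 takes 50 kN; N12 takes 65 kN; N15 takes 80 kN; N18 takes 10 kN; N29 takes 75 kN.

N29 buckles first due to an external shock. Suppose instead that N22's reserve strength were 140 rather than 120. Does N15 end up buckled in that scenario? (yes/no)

With N22's reserve strength at 140:
Round 1 — N29 buckles (initial).
  N10: +70 → 70 < 100
  N12: +65 → 65 < 100
  N14: +50 → 50 < 110
  N16: +70 → 70 ≥ 70
  N2: +35 → 35 < 100
Round 2 — N16 buckles.
  N12: +25 → 90 < 100
  N18: +40 → 40 ≥ 40
  N2: +60 → 95 < 100
Round 3 — N18 buckles.
  N2: +70 → 165 ≥ 100
  N3: +80 → 80 < 110
  N9: +95 → 95 < 110
Round 4 — N2 buckles.
  N10: +30 → 100 ≥ 100
  N22: +25 → 25 < 140
  N9: +65 → 160 ≥ 110
Round 5 — N10, N9 buckle.
  N12: +60+65 → 215 ≥ 100
  N15: +70+80 → 150 ≥ 60
  N22: +10 → 35 < 140
Round 6 — N12, N15 buckle.
  N14: +10 → 60 < 110
  N3: +50 → 130 ≥ 110
Round 7 — N3 buckles.
No further bucklings.

yes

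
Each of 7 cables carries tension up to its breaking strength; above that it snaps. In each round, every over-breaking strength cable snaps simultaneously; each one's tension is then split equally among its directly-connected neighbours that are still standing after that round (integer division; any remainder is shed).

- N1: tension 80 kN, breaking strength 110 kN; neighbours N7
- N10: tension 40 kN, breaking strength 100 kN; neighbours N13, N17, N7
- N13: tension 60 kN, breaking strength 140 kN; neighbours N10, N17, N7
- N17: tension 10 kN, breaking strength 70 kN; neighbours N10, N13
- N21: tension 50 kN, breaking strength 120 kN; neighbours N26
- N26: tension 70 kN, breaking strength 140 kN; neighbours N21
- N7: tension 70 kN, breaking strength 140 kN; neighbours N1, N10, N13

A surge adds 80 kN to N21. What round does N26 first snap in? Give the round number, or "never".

2

Round 1 — N21 at 130 > 120. N21 snaps.
  N21 sheds 130 kN to N26: 130 each.
    N26: 70+130 = 200 > 140
Round 2 — N26 snaps.
  N26 sheds 200 kN: no online neighbours, lost.
No further breaks.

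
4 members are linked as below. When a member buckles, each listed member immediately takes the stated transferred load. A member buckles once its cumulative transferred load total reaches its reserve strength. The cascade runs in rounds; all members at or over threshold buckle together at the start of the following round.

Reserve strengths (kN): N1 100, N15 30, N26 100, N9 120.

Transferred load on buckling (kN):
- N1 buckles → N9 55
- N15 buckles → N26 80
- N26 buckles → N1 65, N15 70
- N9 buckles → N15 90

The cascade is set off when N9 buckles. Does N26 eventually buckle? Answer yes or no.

Round 1 — N9 buckles (initial).
  N15: +90 → 90 ≥ 30
Round 2 — N15 buckles.
  N26: +80 → 80 < 100
No further bucklings.

no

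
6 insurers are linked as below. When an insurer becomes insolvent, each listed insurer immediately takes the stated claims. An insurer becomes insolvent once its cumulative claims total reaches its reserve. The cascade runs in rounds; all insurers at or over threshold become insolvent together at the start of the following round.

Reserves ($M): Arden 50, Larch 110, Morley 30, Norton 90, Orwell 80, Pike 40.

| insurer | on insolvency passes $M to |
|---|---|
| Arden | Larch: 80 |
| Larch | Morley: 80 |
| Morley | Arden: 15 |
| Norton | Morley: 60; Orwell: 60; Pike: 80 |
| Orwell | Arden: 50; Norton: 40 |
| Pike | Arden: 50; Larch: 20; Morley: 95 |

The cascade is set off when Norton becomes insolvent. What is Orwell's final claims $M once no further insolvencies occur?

Round 1 — Norton becomes insolvent (initial).
  Morley: +60 → 60 ≥ 30
  Orwell: +60 → 60 < 80
  Pike: +80 → 80 ≥ 40
Round 2 — Morley, Pike become insolvent.
  Arden: +15+50 → 65 ≥ 50
  Larch: +20 → 20 < 110
Round 3 — Arden becomes insolvent.
  Larch: +80 → 100 < 110
No further insolvencies.

60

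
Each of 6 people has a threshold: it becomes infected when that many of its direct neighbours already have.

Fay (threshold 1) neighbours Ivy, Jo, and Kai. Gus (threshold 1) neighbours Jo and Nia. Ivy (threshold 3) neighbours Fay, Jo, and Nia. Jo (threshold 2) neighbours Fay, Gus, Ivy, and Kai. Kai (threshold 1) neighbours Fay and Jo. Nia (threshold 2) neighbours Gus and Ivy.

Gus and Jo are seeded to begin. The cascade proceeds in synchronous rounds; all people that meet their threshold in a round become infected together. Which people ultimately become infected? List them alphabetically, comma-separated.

Fay, Gus, Jo, Kai

Round 1 — Gus, Jo become infected (initial).
Round 2 — checking thresholds:
  Fay: 1 of 3 neighbours ≥ 1, becomes infected.
  Ivy: 1 of 3 neighbours < 3, below threshold.
  Kai: 1 of 2 neighbours ≥ 1, becomes infected.
  Nia: 1 of 2 neighbours < 2, below threshold.
Round 3 — no new infections; cascade stops.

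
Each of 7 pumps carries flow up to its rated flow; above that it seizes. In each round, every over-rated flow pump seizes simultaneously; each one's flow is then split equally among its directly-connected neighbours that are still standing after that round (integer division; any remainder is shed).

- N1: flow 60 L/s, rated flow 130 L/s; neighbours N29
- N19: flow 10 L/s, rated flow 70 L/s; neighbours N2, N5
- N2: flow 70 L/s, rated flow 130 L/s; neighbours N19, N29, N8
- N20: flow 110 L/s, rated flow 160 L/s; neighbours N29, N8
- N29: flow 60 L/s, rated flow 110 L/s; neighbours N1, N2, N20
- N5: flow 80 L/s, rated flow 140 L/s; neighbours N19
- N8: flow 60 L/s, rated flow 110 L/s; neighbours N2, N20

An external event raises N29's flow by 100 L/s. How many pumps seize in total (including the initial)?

Round 1 — N29 at 160 > 110. N29 seizes.
  N29 sheds 160 L/s to N1, N2, N20: 53 each (1 lost).
    N1: 60+53 = 113 ≤ 130
    N2: 70+53 = 123 ≤ 130
    N20: 110+53 = 163 > 160
Round 2 — N20 seizes.
  N20 sheds 163 L/s to N8: 163 each.
    N8: 60+163 = 223 > 110
Round 3 — N8 seizes.
  N8 sheds 223 L/s to N2: 223 each.
    N2: 123+223 = 346 > 130
Round 4 — N2 seizes.
  N2 sheds 346 L/s to N19: 346 each.
    N19: 10+346 = 356 > 70
Round 5 — N19 seizes.
  N19 sheds 356 L/s to N5: 356 each.
    N5: 80+356 = 436 > 140
Round 6 — N5 seizes.
  N5 sheds 436 L/s: no online neighbours, lost.
No further seizures.

6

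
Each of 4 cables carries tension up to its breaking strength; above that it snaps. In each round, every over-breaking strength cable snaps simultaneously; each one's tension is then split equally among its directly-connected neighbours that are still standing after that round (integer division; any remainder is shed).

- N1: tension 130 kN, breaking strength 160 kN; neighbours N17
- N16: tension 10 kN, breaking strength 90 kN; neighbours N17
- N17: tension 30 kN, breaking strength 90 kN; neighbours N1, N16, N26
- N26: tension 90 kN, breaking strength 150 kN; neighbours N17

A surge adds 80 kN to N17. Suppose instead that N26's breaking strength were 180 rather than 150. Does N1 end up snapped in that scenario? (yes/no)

yes

With N26's breaking strength at 180:
Round 1 — N17 at 110 > 90. N17 snaps.
  N17 sheds 110 kN to N1, N16, N26: 36 each (2 lost).
    N1: 130+36 = 166 > 160
    N16: 10+36 = 46 ≤ 90
    N26: 90+36 = 126 ≤ 180
Round 2 — N1 snaps.
  N1 sheds 166 kN: no online neighbours, lost.
No further breaks.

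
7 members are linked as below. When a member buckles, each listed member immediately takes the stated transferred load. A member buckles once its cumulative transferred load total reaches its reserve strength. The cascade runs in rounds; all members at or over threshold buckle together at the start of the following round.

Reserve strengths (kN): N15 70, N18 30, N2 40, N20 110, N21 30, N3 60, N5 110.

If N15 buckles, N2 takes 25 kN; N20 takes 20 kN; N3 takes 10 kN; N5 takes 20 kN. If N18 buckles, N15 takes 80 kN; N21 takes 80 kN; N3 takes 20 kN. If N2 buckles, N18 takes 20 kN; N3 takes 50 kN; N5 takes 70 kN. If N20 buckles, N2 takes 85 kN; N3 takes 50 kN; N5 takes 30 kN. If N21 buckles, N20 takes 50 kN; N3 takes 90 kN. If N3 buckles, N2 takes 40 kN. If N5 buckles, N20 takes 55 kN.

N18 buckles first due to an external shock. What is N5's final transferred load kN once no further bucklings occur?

90

Round 1 — N18 buckles (initial).
  N15: +80 → 80 ≥ 70
  N21: +80 → 80 ≥ 30
  N3: +20 → 20 < 60
Round 2 — N15, N21 buckle.
  N2: +25 → 25 < 40
  N20: +20+50 → 70 < 110
  N3: +10+90 → 120 ≥ 60
  N5: +20 → 20 < 110
Round 3 — N3 buckles.
  N2: +40 → 65 ≥ 40
Round 4 — N2 buckles.
  N5: +70 → 90 < 110
No further bucklings.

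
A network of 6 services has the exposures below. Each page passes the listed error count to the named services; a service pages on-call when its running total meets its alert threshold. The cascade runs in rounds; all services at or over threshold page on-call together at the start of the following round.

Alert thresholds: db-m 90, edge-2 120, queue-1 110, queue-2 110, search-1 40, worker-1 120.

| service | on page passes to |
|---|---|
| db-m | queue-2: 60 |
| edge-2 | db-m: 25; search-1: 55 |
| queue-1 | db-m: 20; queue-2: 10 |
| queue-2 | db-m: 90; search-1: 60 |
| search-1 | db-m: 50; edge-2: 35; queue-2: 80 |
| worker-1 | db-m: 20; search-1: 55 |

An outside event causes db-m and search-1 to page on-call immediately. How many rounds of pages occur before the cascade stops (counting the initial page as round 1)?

2

Round 1 — db-m, search-1 page on-call (initial).
  edge-2: +35 → 35 < 120
  queue-2: +60+80 → 140 ≥ 110
Round 2 — queue-2 pages on-call.
No further pages.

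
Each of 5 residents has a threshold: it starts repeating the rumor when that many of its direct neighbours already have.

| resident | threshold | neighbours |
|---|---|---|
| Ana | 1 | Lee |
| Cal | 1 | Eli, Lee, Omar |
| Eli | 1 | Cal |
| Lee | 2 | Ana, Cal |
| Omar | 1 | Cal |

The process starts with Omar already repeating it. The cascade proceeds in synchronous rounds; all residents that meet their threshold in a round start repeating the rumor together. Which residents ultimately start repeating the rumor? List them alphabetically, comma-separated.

Round 1 — Omar starts repeating the rumor (initial).
Round 2 — checking thresholds:
  Cal: 1 of 3 neighbours ≥ 1, starts repeating the rumor.
Round 3 — checking thresholds:
  Eli: 1 of 1 neighbours ≥ 1, starts repeating the rumor.
  Lee: 1 of 2 neighbours < 2, below threshold.
Round 4 — no new spreads; cascade stops.

Cal, Eli, Omar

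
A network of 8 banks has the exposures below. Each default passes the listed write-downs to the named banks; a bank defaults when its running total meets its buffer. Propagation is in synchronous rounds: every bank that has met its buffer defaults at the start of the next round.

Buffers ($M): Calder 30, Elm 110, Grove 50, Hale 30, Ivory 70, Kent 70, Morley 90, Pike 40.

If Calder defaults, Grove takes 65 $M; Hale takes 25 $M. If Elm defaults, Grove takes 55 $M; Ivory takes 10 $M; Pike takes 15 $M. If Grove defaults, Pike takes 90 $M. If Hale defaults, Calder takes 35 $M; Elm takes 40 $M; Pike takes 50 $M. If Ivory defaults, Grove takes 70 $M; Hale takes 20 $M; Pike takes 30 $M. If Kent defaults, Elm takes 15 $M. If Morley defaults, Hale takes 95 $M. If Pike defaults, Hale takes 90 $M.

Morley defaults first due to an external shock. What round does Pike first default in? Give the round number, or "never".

Round 1 — Morley defaults (initial).
  Hale: +95 → 95 ≥ 30
Round 2 — Hale defaults.
  Calder: +35 → 35 ≥ 30
  Elm: +40 → 40 < 110
  Pike: +50 → 50 ≥ 40
Round 3 — Calder, Pike default.
  Grove: +65 → 65 ≥ 50
Round 4 — Grove defaults.
No further defaults.

3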